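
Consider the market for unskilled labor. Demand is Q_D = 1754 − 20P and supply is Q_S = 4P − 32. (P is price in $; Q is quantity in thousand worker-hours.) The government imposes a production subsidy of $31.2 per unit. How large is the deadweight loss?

In inverse form: demand P = 87.7 − 0.05Q, supply P = 8 + 0.25Q.
Competitive equilibrium: 87.7 − 0.05Q = 8 + 0.25Q → Q* = 265.6667, P* = 74.4167.
The subsidy lowers effective supply by 31.2: P = 0.25Q − 23.2.
New quantity: 87.7 − 0.05Q = 0.25Q − 23.2 → Q' = 369.6667.
Overproduction ΔQ = 369.6667 − 265.6667 = 104; wedge = subsidy = 31.2.
Welfare loss = ½ × 104 × 31.2 = $1622.40 thousand.

$1622.40 thousand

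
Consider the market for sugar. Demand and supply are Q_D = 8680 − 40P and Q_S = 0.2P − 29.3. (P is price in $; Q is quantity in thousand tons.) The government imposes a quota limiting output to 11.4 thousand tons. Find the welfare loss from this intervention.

$17.38 thousand

In inverse form: demand P = 217 − 0.025Q, supply P = 146.5 + 5Q.
Competitive equilibrium: 217 − 0.025Q = 146.5 + 5Q → Q* = 14.0299, P* = 216.6493.
At Q = 11.4: demand price = 217 − 0.025·11.4 = 216.715; supply price = 146.5 + 5·11.4 = 203.5.
ΔQ = 14.0299 − 11.4 = 2.6299; wedge = 216.715 − 203.5 = 13.215.
Deadweight loss = ½ × 2.6299 × 13.215 = $17.38 thousand.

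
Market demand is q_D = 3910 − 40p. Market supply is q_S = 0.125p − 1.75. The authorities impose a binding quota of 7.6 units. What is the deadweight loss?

In inverse form: demand p = 97.75 − 0.025q, supply p = 14 + 8q.
Competitive equilibrium: 97.75 − 0.025q = 14 + 8q → q* = 10.43614, p* = 97.4891.
At q = 7.6: demand price = 97.75 − 0.025·7.6 = 97.56; supply price = 14 + 8·7.6 = 74.8.
Δq = 10.43614 − 7.6 = 2.83614; wedge = 97.56 − 74.8 = 22.76.
DWL = ½ × 2.83614 × 22.76 = 32.28.

32.28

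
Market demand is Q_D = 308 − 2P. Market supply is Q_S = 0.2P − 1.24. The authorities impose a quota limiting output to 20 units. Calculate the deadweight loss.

129.89

In inverse form: demand P = 154 − 0.5Q, supply P = 6.2 + 5Q.
Competitive equilibrium: 154 − 0.5Q = 6.2 + 5Q → Q* = 26.8727, P* = 140.5636.
At Q = 20: demand price = 154 − 0.5·20 = 144; supply price = 6.2 + 5·20 = 106.2.
ΔQ = 26.8727 − 20 = 6.8727; wedge = 144 − 106.2 = 37.8.
The triangle = ½ × 6.8727 × 37.8 = 129.89.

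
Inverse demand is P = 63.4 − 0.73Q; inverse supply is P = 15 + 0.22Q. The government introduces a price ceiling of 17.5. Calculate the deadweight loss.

744.26

Competitive equilibrium: 63.4 − 0.73Q = 15 + 0.22Q → Q* = 50.94737, P* = 26.20842.
At the ceiling P = 17.5, quantity supplied = (17.5 − 15)/0.22 = 11.36364.
Willingness to pay at Q' = 11.36364: 63.4 − 0.73·11.36364 = 55.10454.
ΔQ = 50.94737 − 11.36364 = 39.58373; wedge = 55.10454 − 17.5 = 37.60454.
Deadweight loss = ½ × 39.58373 × 37.60454 = 744.26.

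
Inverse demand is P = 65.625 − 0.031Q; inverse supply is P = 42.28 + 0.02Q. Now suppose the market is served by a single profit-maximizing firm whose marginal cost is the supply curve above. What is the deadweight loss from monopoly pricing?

Competitive equilibrium: 65.625 − 0.031Q = 42.28 + 0.02Q → Q* = 457.7451, P* = 51.4349.
Marginal revenue: MR = 65.625 − 0.062Q. Set MR = MC: 65.625 − 0.062Q = 42.28 + 0.02Q → Q_m = 284.69512.
Price P_m = 65.625 − 0.031·284.69512 = 56.79945; MC(Q_m) = 42.28 + 0.02·284.69512 = 47.9739.
Competitive Q* = 457.7451, so ΔQ = 173.04998; wedge = 56.79945 − 47.9739 = 8.82555.
The triangle = ½ × 173.04998 × 8.82555 = 763.63.

763.63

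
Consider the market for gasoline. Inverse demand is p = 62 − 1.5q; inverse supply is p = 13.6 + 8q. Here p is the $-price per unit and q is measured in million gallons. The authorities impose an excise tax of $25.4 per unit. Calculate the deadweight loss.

Competitive equilibrium: 62 − 1.5q = 13.6 + 8q → q* = 5.09474, p* = 54.35789.
With the tax, the buyer price exceeds the seller price by 25.4: (62 − 1.5q) − (13.6 + 8q) = 25.4 → q' = 2.42105.
Δq = 5.09474 − 2.42105 = 2.67369; the wedge equals the tax, 25.4.
Deadweight loss = ½ × 2.67369 × 25.4 = $33.96 million.

$33.96 million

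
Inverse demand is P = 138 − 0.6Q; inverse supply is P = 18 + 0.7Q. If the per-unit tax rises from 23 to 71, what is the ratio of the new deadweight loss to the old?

Competitive equilibrium: 138 − 0.6Q = 18 + 0.7Q → Q* = 92.3077, P* = 82.6154.
For a per-unit tax t: ΔQ = t/1.3, so DWL = ½·t·(t/1.3) = t²/2.6.
At t = 23: DWL = 203.462. At t = 71: DWL = 1938.846.
Ratio = (71/23)² = 9.529.

9.529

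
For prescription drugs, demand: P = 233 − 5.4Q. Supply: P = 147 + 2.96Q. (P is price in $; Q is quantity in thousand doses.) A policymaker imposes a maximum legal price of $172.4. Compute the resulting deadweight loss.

$12.17 thousand

Competitive equilibrium: 233 − 5.4Q = 147 + 2.96Q → Q* = 10.2871, P* = 177.4498.
At the ceiling P = 172.4, quantity supplied = (172.4 − 147)/2.96 = 8.5811.
Willingness to pay at Q' = 8.5811: 233 − 5.4·8.5811 = 186.6621.
ΔQ = 10.2871 − 8.5811 = 1.706; wedge = 186.6621 − 172.4 = 14.2621.
DWL = ½ × 1.706 × 14.2621 = $12.17 thousand.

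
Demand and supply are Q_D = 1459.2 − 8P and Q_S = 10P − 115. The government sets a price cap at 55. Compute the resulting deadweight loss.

11850.33

In inverse form: demand P = 182.4 − 0.125Q, supply P = 11.5 + 0.1Q.
Competitive equilibrium: 182.4 − 0.125Q = 11.5 + 0.1Q → Q* = 759.55556, P* = 87.45556.
At the ceiling P = 55, quantity supplied = (55 − 11.5)/0.1 = 435.
Willingness to pay at Q' = 435: 182.4 − 0.125·435 = 128.025.
ΔQ = 759.55556 − 435 = 324.55556; wedge = 128.025 − 55 = 73.025.
Welfare loss = ½ × 324.55556 × 73.025 = 11850.33.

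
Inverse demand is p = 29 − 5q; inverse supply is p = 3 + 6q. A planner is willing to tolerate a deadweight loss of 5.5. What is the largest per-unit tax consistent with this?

11

Competitive equilibrium: 29 − 5q = 3 + 6q → q* = 2.3636, p* = 17.1818.
A tax t gives Δq = t/11 and wedge t, so DWL = t²/22.
t²/22 = 5.5 → t² = 121 → t = 11.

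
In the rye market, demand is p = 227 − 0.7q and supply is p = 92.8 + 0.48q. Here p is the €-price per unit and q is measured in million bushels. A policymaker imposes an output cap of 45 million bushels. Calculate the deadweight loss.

€2786.95 million

Competitive equilibrium: 227 − 0.7q = 92.8 + 0.48q → q* = 113.7288, p* = 147.3898.
At q = 45: demand price = 227 − 0.7·45 = 195.5; supply price = 92.8 + 0.48·45 = 114.4.
Δq = 113.7288 − 45 = 68.7288; wedge = 195.5 − 114.4 = 81.1.
DWL = ½ × 68.7288 × 81.1 = €2786.95 million.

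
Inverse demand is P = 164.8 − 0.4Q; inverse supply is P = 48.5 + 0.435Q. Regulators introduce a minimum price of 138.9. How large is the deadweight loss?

2319.19

Competitive equilibrium: 164.8 − 0.4Q = 48.5 + 0.435Q → Q* = 139.28144, P* = 109.08743.
At the floor P = 138.9, quantity demanded = (164.8 − 138.9)/0.4 = 64.75.
Sellers' marginal cost at Q' = 64.75: 48.5 + 0.435·64.75 = 76.66625.
ΔQ = 139.28144 − 64.75 = 74.53144; wedge = 138.9 − 76.66625 = 62.23375.
Deadweight loss = ½ × 74.53144 × 62.23375 = 2319.19.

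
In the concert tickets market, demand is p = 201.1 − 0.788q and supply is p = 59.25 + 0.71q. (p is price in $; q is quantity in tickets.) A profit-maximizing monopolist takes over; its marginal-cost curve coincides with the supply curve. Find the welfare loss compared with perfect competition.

$798.03

Competitive equilibrium: 201.1 − 0.788q = 59.25 + 0.71q → q* = 94.6929, p* = 126.482.
Marginal revenue: MR = 201.1 − 1.576q. Set MR = MC: 201.1 − 1.576q = 59.25 + 0.71q → q_m = 62.0516.
Price p_m = 201.1 − 0.788·62.0516 = 152.2033; MC(q_m) = 59.25 + 0.71·62.0516 = 103.3066.
Competitive q* = 94.6929, so Δq = 32.6413; wedge = 152.2033 − 103.3066 = 48.8967.
DWL = ½ × 32.6413 × 48.8967 = $798.03.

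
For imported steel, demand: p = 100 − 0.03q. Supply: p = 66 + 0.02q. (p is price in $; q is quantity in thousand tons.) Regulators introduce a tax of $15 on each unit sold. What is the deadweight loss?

$2250 thousand

Competitive equilibrium: 100 − 0.03q = 66 + 0.02q → q* = 680, p* = 79.6.
With the tax, the buyer price exceeds the seller price by 15: (100 − 0.03q) − (66 + 0.02q) = 15 → q' = 380.
Δq = 680 − 380 = 300; the wedge equals the tax, 15.
DWL = ½ × 300 × 15 = $2250 thousand.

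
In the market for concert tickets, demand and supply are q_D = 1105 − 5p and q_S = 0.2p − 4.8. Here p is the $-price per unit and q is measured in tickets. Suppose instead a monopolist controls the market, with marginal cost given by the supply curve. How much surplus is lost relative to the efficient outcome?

In inverse form: demand p = 221 − 0.2q, supply p = 24 + 5q.
Competitive equilibrium: 221 − 0.2q = 24 + 5q → q* = 37.8846, p* = 213.4231.
Marginal revenue: MR = 221 − 0.4q. Set MR = MC: 221 − 0.4q = 24 + 5q → q_m = 36.4815.
Price p_m = 221 − 0.2·36.4815 = 213.7037; MC(q_m) = 24 + 5·36.4815 = 206.4075.
Competitive q* = 37.8846, so Δq = 1.4031; wedge = 213.7037 − 206.4075 = 7.2962.
Deadweight loss = ½ × 1.4031 × 7.2962 = $5.12.

$5.12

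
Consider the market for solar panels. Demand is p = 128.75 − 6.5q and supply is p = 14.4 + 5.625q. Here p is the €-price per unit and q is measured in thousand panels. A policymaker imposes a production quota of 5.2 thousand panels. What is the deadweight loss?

€108.52 thousand

Competitive equilibrium: 128.75 − 6.5q = 14.4 + 5.625q → q* = 9.4309, p* = 67.449.
At q = 5.2: demand price = 128.75 − 6.5·5.2 = 94.95; supply price = 14.4 + 5.625·5.2 = 43.65.
Δq = 9.4309 − 5.2 = 4.2309; wedge = 94.95 − 43.65 = 51.3.
Welfare loss = ½ × 4.2309 × 51.3 = €108.52 thousand.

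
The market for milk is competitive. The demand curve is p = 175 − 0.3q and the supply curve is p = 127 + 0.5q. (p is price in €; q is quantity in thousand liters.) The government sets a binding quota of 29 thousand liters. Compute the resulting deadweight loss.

€384.40 thousand

Competitive equilibrium: 175 − 0.3q = 127 + 0.5q → q* = 60, p* = 157.
At q = 29: demand price = 175 − 0.3·29 = 166.3; supply price = 127 + 0.5·29 = 141.5.
Δq = 60 − 29 = 31; wedge = 166.3 − 141.5 = 24.8.
DWL = ½ × 31 × 24.8 = €384.40 thousand.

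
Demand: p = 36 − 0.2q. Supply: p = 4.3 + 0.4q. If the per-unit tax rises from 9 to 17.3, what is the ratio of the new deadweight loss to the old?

Competitive equilibrium: 36 − 0.2q = 4.3 + 0.4q → q* = 52.8333, p* = 25.4333.
For a per-unit tax t: Δq = t/0.6, so DWL = ½·t·(t/0.6) = t²/1.2.
At t = 9: DWL = 67.5. At t = 17.3: DWL = 249.408.
Ratio = (17.3/9)² = 3.695.

3.695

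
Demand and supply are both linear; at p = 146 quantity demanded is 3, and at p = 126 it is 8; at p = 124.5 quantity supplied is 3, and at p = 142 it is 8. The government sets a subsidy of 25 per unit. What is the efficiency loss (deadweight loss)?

Demand slope = (126 − 146)/(8 − 3) = −4, so p = 158 − 4q.
Supply slope = (142 − 124.5)/(8 − 3) = 3.5, so p = 114 + 3.5q.
Competitive equilibrium: 158 − 4q = 114 + 3.5q → q* = 5.8667, p* = 134.5333.
The subsidy lowers effective supply by 25: p = 89 + 3.5q.
New quantity: 158 − 4q = 89 + 3.5q → q' = 9.2.
Overproduction Δq = 9.2 − 5.8667 = 3.3333; wedge = subsidy = 25.
The triangle = ½ × 3.3333 × 25 = 41.67.

41.67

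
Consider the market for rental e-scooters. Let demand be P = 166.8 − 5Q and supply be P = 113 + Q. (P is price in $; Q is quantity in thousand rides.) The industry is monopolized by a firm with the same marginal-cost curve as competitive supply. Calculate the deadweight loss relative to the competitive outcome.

Competitive equilibrium: 166.8 − 5Q = 113 + Q → Q* = 8.9667, P* = 121.9667.
Marginal revenue: MR = 166.8 − 10Q. Set MR = MC: 166.8 − 10Q = 113 + Q → Q_m = 4.8909.
Price P_m = 166.8 − 5·4.8909 = 142.3455; MC(Q_m) = 113 + 1·4.8909 = 117.8909.
Competitive Q* = 8.9667, so ΔQ = 4.0758; wedge = 142.3455 − 117.8909 = 24.4546.
Welfare loss = ½ × 4.0758 × 24.4546 = $49.84 thousand.

$49.84 thousand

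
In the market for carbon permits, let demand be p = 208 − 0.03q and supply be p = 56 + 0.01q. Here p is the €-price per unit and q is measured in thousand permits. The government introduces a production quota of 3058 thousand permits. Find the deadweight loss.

Competitive equilibrium: 208 − 0.03q = 56 + 0.01q → q* = 3800, p* = 94.
At q = 3058: demand price = 208 − 0.03·3058 = 116.26; supply price = 56 + 0.01·3058 = 86.58.
Δq = 3800 − 3058 = 742; wedge = 116.26 − 86.58 = 29.68.
Welfare loss = ½ × 742 × 29.68 = €11011.28 thousand.

€11011.28 thousand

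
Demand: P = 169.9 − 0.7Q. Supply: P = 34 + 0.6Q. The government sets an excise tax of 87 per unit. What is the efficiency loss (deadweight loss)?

2911.15

Competitive equilibrium: 169.9 − 0.7Q = 34 + 0.6Q → Q* = 104.5385, P* = 96.7231.
With the tax, the buyer price exceeds the seller price by 87: (169.9 − 0.7Q) − (34 + 0.6Q) = 87 → Q' = 37.6154.
ΔQ = 104.5385 − 37.6154 = 66.9231; the wedge equals the tax, 87.
DWL = ½ × 66.9231 × 87 = 2911.15.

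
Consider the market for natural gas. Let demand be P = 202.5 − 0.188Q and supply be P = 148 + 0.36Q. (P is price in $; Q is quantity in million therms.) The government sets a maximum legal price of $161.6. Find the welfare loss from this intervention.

Competitive equilibrium: 202.5 − 0.188Q = 148 + 0.36Q → Q* = 99.4526, P* = 183.8029.
At the ceiling P = 161.6, quantity supplied = (161.6 − 148)/0.36 = 37.7778.
Willingness to pay at Q' = 37.7778: 202.5 − 0.188·37.7778 = 195.3978.
ΔQ = 99.4526 − 37.7778 = 61.6748; wedge = 195.3978 − 161.6 = 33.7978.
DWL = ½ × 61.6748 × 33.7978 = $1042.24 million.

$1042.24 million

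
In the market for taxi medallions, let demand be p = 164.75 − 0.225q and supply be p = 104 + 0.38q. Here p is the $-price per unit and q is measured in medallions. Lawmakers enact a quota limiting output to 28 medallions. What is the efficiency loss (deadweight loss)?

$1586.21

Competitive equilibrium: 164.75 − 0.225q = 104 + 0.38q → q* = 100.4132, p* = 142.157.
At q = 28: demand price = 164.75 − 0.225·28 = 158.45; supply price = 104 + 0.38·28 = 114.64.
Δq = 100.4132 − 28 = 72.4132; wedge = 158.45 − 114.64 = 43.81.
The triangle = ½ × 72.4132 × 43.81 = $1586.21.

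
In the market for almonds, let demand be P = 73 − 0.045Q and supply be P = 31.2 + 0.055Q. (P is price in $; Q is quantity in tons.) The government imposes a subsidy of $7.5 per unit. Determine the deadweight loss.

Competitive equilibrium: 73 − 0.045Q = 31.2 + 0.055Q → Q* = 418, P* = 54.19.
The subsidy lowers effective supply by 7.5: P = 23.7 + 0.055Q.
New quantity: 73 − 0.045Q = 23.7 + 0.055Q → Q' = 493.
Overproduction ΔQ = 493 − 418 = 75; wedge = subsidy = 7.5.
Welfare loss = ½ × 75 × 7.5 = $281.25.

$281.25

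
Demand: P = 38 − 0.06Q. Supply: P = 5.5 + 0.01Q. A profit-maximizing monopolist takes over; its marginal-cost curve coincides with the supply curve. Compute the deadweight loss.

Competitive equilibrium: 38 − 0.06Q = 5.5 + 0.01Q → Q* = 464.2857, P* = 10.1429.
Marginal revenue: MR = 38 − 0.12Q. Set MR = MC: 38 − 0.12Q = 5.5 + 0.01Q → Q_m = 250.
Price P_m = 38 − 0.06·250 = 23; MC(Q_m) = 5.5 + 0.01·250 = 8.
Competitive Q* = 464.2857, so ΔQ = 214.2857; wedge = 23 − 8 = 15.
Deadweight loss = ½ × 214.2857 × 15 = 1607.14.

1607.14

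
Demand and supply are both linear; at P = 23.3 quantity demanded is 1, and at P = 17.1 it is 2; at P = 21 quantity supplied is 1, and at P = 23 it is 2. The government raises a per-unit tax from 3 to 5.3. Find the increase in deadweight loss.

Demand slope = (17.1 − 23.3)/(2 − 1) = −6.2, so P = 29.5 − 6.2Q.
Supply slope = (23 − 21)/(2 − 1) = 2, so P = 19 + 2Q.
Competitive equilibrium: 29.5 − 6.2Q = 19 + 2Q → Q* = 1.2805, P* = 21.561.
For a per-unit tax t: ΔQ = t/8.2, so DWL = ½·t·(t/8.2) = t²/16.4.
At t = 3: DWL = 0.549. At t = 5.3: DWL = 1.713.
Increase = 1.713 − 0.549 = 1.16.

1.16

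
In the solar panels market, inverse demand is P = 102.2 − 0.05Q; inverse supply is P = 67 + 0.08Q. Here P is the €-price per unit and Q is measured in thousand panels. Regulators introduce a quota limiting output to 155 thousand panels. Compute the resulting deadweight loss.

€871.16 thousand

Competitive equilibrium: 102.2 − 0.05Q = 67 + 0.08Q → Q* = 270.7692, P* = 88.6615.
At Q = 155: demand price = 102.2 − 0.05·155 = 94.45; supply price = 67 + 0.08·155 = 79.4.
ΔQ = 270.7692 − 155 = 115.7692; wedge = 94.45 − 79.4 = 15.05.
DWL = ½ × 115.7692 × 15.05 = €871.16 thousand.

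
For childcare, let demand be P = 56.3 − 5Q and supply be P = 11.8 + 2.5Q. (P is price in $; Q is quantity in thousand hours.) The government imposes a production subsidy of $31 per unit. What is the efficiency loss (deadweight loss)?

$64.07 thousand

Competitive equilibrium: 56.3 − 5Q = 11.8 + 2.5Q → Q* = 5.9333, P* = 26.6333.
The subsidy lowers effective supply by 31: P = 2.5Q − 19.2.
New quantity: 56.3 − 5Q = 2.5Q − 19.2 → Q' = 10.0667.
Overproduction ΔQ = 10.0667 − 5.9333 = 4.1334; wedge = subsidy = 31.
DWL = ½ × 4.1334 × 31 = $64.07 thousand.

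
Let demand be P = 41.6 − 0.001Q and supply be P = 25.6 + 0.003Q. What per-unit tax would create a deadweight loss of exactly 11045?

9.4

Competitive equilibrium: 41.6 − 0.001Q = 25.6 + 0.003Q → Q* = 4000, P* = 37.6.
A tax t gives ΔQ = t/0.004 and wedge t, so DWL = t²/0.008.
t²/0.008 = 11045 → t² = 88.36 → t = 9.4.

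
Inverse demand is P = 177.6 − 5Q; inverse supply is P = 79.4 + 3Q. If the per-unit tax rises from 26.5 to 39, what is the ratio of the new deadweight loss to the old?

Competitive equilibrium: 177.6 − 5Q = 79.4 + 3Q → Q* = 12.275, P* = 116.225.
For a per-unit tax t: ΔQ = t/8, so DWL = ½·t·(t/8) = t²/16.
At t = 26.5: DWL = 43.891. At t = 39: DWL = 95.0625.
Ratio = (39/26.5)² = 2.166.

2.166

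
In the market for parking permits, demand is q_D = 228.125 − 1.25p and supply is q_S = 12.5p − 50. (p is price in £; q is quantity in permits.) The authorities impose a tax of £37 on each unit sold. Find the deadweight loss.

In inverse form: demand p = 182.5 − 0.8q, supply p = 4 + 0.08q.
Competitive equilibrium: 182.5 − 0.8q = 4 + 0.08q → q* = 202.8409, p* = 20.2273.
With the tax, the buyer price exceeds the seller price by 37: (182.5 − 0.8q) − (4 + 0.08q) = 37 → q' = 160.7955.
Δq = 202.8409 − 160.7955 = 42.0454; the wedge equals the tax, 37.
Deadweight loss = ½ × 42.0454 × 37 = £777.84.

£777.84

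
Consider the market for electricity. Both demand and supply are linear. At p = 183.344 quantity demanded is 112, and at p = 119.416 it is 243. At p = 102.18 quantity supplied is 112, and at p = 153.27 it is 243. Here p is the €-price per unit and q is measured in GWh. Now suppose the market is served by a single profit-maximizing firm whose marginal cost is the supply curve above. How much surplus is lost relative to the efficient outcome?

€2341.76

Demand slope = (119.416 − 183.344)/(243 − 112) = −0.488, so p = 238 − 0.488q.
Supply slope = (153.27 − 102.18)/(243 − 112) = 0.39, so p = 58.5 + 0.39q.
Competitive equilibrium: 238 − 0.488q = 58.5 + 0.39q → q* = 204.4419, p* = 138.2323.
Marginal revenue: MR = 238 − 0.976q. Set MR = MC: 238 − 0.976q = 58.5 + 0.39q → q_m = 131.4056.
Price p_m = 238 − 0.488·131.4056 = 173.8741; MC(q_m) = 58.5 + 0.39·131.4056 = 109.7482.
Competitive q* = 204.4419, so Δq = 73.0363; wedge = 173.8741 − 109.7482 = 64.1259.
Welfare loss = ½ × 73.0363 × 64.1259 = €2341.76.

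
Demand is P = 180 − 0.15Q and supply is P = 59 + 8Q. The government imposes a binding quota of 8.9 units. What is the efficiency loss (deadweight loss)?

144.10

Competitive equilibrium: 180 − 0.15Q = 59 + 8Q → Q* = 14.8466, P* = 177.773.
At Q = 8.9: demand price = 180 − 0.15·8.9 = 178.665; supply price = 59 + 8·8.9 = 130.2.
ΔQ = 14.8466 − 8.9 = 5.9466; wedge = 178.665 − 130.2 = 48.465.
Welfare loss = ½ × 5.9466 × 48.465 = 144.10.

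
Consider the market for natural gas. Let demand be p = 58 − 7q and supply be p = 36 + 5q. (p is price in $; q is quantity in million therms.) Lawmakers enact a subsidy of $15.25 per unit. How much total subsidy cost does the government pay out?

$47.34 million

Competitive equilibrium: 58 − 7q = 36 + 5q → q* = 1.8333, p* = 45.1667.
The subsidy lowers effective supply by 15.25: p = 20.75 + 5q.
New quantity: 58 − 7q = 20.75 + 5q → q' = 3.1042.
Total subsidy cost = 15.25 × 3.1042 = $47.34 million.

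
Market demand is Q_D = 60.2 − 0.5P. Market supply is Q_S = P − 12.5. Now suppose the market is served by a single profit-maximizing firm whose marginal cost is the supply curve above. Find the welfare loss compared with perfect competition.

In inverse form: demand P = 120.4 − 2Q, supply P = 12.5 + Q.
Competitive equilibrium: 120.4 − 2Q = 12.5 + Q → Q* = 35.9667, P* = 48.4667.
Marginal revenue: MR = 120.4 − 4Q. Set MR = MC: 120.4 − 4Q = 12.5 + Q → Q_m = 21.58.
Price P_m = 120.4 − 2·21.58 = 77.24; MC(Q_m) = 12.5 + 1·21.58 = 34.08.
Competitive Q* = 35.9667, so ΔQ = 14.3867; wedge = 77.24 − 34.08 = 43.16.
Deadweight loss = ½ × 14.3867 × 43.16 = 310.46.

310.46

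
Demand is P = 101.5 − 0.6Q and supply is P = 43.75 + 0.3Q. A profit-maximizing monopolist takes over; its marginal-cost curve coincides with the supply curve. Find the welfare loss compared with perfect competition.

296.45

Competitive equilibrium: 101.5 − 0.6Q = 43.75 + 0.3Q → Q* = 64.1667, P* = 63.
Marginal revenue: MR = 101.5 − 1.2Q. Set MR = MC: 101.5 − 1.2Q = 43.75 + 0.3Q → Q_m = 38.5.
Price P_m = 101.5 − 0.6·38.5 = 78.4; MC(Q_m) = 43.75 + 0.3·38.5 = 55.3.
Competitive Q* = 64.1667, so ΔQ = 25.6667; wedge = 78.4 − 55.3 = 23.1.
Welfare loss = ½ × 25.6667 × 23.1 = 296.45.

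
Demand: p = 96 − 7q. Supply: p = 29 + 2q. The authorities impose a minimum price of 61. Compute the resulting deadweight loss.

26.89

Competitive equilibrium: 96 − 7q = 29 + 2q → q* = 7.4444, p* = 43.8889.
At the floor p = 61, quantity demanded = (96 − 61)/7 = 5.
Sellers' marginal cost at q' = 5: 29 + 2·5 = 39.
Δq = 7.4444 − 5 = 2.4444; wedge = 61 − 39 = 22.
Deadweight loss = ½ × 2.4444 × 22 = 26.89.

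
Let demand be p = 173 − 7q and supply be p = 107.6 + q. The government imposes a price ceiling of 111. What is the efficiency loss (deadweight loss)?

Competitive equilibrium: 173 − 7q = 107.6 + q → q* = 8.175, p* = 115.775.
At the ceiling p = 111, quantity supplied = (111 − 107.6)/1 = 3.4.
Willingness to pay at q' = 3.4: 173 − 7·3.4 = 149.2.
Δq = 8.175 − 3.4 = 4.775; wedge = 149.2 − 111 = 38.2.
Deadweight loss = ½ × 4.775 × 38.2 = 91.20.

91.20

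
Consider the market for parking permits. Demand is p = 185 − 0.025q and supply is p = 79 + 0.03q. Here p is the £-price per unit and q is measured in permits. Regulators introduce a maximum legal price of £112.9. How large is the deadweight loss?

£17480.20

Competitive equilibrium: 185 − 0.025q = 79 + 0.03q → q* = 1927.2727, p* = 136.8182.
At the ceiling p = 112.9, quantity supplied = (112.9 − 79)/0.03 = 1130.
Willingness to pay at q' = 1130: 185 − 0.025·1130 = 156.75.
Δq = 1927.2727 − 1130 = 797.2727; wedge = 156.75 − 112.9 = 43.85.
The triangle = ½ × 797.2727 × 43.85 = £17480.20.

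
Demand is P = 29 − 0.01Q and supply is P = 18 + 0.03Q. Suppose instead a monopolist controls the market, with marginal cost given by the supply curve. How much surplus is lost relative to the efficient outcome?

Competitive equilibrium: 29 − 0.01Q = 18 + 0.03Q → Q* = 275, P* = 26.25.
Marginal revenue: MR = 29 − 0.02Q. Set MR = MC: 29 − 0.02Q = 18 + 0.03Q → Q_m = 220.
Price P_m = 29 − 0.01·220 = 26.8; MC(Q_m) = 18 + 0.03·220 = 24.6.
Competitive Q* = 275, so ΔQ = 55; wedge = 26.8 − 24.6 = 2.2.
Welfare loss = ½ × 55 × 2.2 = 60.50.

60.50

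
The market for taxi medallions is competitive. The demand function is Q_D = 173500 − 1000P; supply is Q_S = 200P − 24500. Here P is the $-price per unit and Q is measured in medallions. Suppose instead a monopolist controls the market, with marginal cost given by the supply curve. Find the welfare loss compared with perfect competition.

$4423.47

In inverse form: demand P = 173.5 − 0.001Q, supply P = 122.5 + 0.005Q.
Competitive equilibrium: 173.5 − 0.001Q = 122.5 + 0.005Q → Q* = 8500, P* = 165.
Marginal revenue: MR = 173.5 − 0.002Q. Set MR = MC: 173.5 − 0.002Q = 122.5 + 0.005Q → Q_m = 7285.71429.
Price P_m = 173.5 − 0.001·7285.71429 = 166.21429; MC(Q_m) = 122.5 + 0.005·7285.71429 = 158.92857.
Competitive Q* = 8500, so ΔQ = 1214.28571; wedge = 166.21429 − 158.92857 = 7.28572.
The triangle = ½ × 1214.28571 × 7.28572 = $4423.47.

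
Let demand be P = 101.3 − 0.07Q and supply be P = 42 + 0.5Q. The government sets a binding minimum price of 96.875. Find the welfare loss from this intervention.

474.91

Competitive equilibrium: 101.3 − 0.07Q = 42 + 0.5Q → Q* = 104.0351, P* = 94.0175.
At the floor P = 96.875, quantity demanded = (101.3 − 96.875)/0.07 = 63.2143.
Sellers' marginal cost at Q' = 63.2143: 42 + 0.5·63.2143 = 73.6072.
ΔQ = 104.0351 − 63.2143 = 40.8208; wedge = 96.875 − 73.6072 = 23.2678.
Welfare loss = ½ × 40.8208 × 23.2678 = 474.91.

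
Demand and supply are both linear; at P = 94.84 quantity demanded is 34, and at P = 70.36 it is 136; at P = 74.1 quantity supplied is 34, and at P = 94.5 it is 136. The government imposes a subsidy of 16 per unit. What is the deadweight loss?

290.91

Demand slope = (70.36 − 94.84)/(136 − 34) = −0.24, so P = 103 − 0.24Q.
Supply slope = (94.5 − 74.1)/(136 − 34) = 0.2, so P = 67.3 + 0.2Q.
Competitive equilibrium: 103 − 0.24Q = 67.3 + 0.2Q → Q* = 81.1364, P* = 83.5273.
The subsidy lowers effective supply by 16: P = 51.3 + 0.2Q.
New quantity: 103 − 0.24Q = 51.3 + 0.2Q → Q' = 117.5.
Overproduction ΔQ = 117.5 − 81.1364 = 36.3636; wedge = subsidy = 16.
Deadweight loss = ½ × 36.3636 × 16 = 290.91.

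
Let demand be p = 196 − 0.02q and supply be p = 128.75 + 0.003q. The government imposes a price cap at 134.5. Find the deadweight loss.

Competitive equilibrium: 196 − 0.02q = 128.75 + 0.003q → q* = 2923.91304, p* = 137.52174.
At the ceiling p = 134.5, quantity supplied = (134.5 − 128.75)/0.003 = 1916.66667.
Willingness to pay at q' = 1916.66667: 196 − 0.02·1916.66667 = 157.66667.
Δq = 2923.91304 − 1916.66667 = 1007.24637; wedge = 157.66667 − 134.5 = 23.16667.
Welfare loss = ½ × 1007.24637 × 23.16667 = 11667.27.

11667.27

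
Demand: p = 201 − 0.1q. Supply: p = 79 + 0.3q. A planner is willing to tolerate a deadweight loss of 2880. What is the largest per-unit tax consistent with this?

48

Competitive equilibrium: 201 − 0.1q = 79 + 0.3q → q* = 305, p* = 170.5.
A tax t gives Δq = t/0.4 and wedge t, so DWL = t²/0.8.
t²/0.8 = 2880 → t² = 2304 → t = 48.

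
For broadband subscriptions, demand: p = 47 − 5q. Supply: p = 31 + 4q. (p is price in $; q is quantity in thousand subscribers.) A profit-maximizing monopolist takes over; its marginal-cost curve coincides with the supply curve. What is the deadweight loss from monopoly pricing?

$1.81 thousand

Competitive equilibrium: 47 − 5q = 31 + 4q → q* = 1.7778, p* = 38.1111.
Marginal revenue: MR = 47 − 10q. Set MR = MC: 47 − 10q = 31 + 4q → q_m = 1.1429.
Price p_m = 47 − 5·1.1429 = 41.2855; MC(q_m) = 31 + 4·1.1429 = 35.5716.
Competitive q* = 1.7778, so Δq = 0.6349; wedge = 41.2855 − 35.5716 = 5.7139.
Welfare loss = ½ × 0.6349 × 5.7139 = $1.81 thousand.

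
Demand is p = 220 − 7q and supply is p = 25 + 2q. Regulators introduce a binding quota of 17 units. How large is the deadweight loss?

Competitive equilibrium: 220 − 7q = 25 + 2q → q* = 21.6667, p* = 68.3333.
At q = 17: demand price = 220 − 7·17 = 101; supply price = 25 + 2·17 = 59.
Δq = 21.6667 − 17 = 4.6667; wedge = 101 − 59 = 42.
Deadweight loss = ½ × 4.6667 × 42 = 98.

98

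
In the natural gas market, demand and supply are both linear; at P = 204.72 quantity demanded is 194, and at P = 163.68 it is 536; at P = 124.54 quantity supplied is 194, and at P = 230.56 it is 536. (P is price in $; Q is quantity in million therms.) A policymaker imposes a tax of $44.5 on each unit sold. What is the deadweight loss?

$2302.62 million

Demand slope = (163.68 − 204.72)/(536 − 194) = −0.12, so P = 228 − 0.12Q.
Supply slope = (230.56 − 124.54)/(536 − 194) = 0.31, so P = 64.4 + 0.31Q.
Competitive equilibrium: 228 − 0.12Q = 64.4 + 0.31Q → Q* = 380.4651, P* = 182.3442.
With the tax, the buyer price exceeds the seller price by 44.5: (228 − 0.12Q) − (64.4 + 0.31Q) = 44.5 → Q' = 276.9767.
ΔQ = 380.4651 − 276.9767 = 103.4884; the wedge equals the tax, 44.5.
The triangle = ½ × 103.4884 × 44.5 = $2302.62 million.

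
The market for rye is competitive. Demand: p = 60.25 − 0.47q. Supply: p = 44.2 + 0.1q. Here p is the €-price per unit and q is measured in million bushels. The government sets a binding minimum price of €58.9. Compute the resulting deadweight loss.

€182.22 million

Competitive equilibrium: 60.25 − 0.47q = 44.2 + 0.1q → q* = 28.1579, p* = 47.0158.
At the floor p = 58.9, quantity demanded = (60.25 − 58.9)/0.47 = 2.8723.
Sellers' marginal cost at q' = 2.8723: 44.2 + 0.1·2.8723 = 44.4872.
Δq = 28.1579 − 2.8723 = 25.2856; wedge = 58.9 − 44.4872 = 14.4128.
Welfare loss = ½ × 25.2856 × 14.4128 = €182.22 million.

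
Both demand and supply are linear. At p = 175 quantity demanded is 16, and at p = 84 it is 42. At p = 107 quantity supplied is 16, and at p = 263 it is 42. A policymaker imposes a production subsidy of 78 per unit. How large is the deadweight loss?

320.21

Demand slope = (84 − 175)/(42 − 16) = −3.5, so p = 231 − 3.5q.
Supply slope = (263 − 107)/(42 − 16) = 6, so p = 11 + 6q.
Competitive equilibrium: 231 − 3.5q = 11 + 6q → q* = 23.1579, p* = 149.9474.
The subsidy lowers effective supply by 78: p = 6q − 67.
New quantity: 231 − 3.5q = 6q − 67 → q' = 31.3684.
Overproduction Δq = 31.3684 − 23.1579 = 8.2105; wedge = subsidy = 78.
DWL = ½ × 8.2105 × 78 = 320.21.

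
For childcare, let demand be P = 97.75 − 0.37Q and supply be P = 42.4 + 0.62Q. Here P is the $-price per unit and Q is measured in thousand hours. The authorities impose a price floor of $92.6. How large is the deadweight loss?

Competitive equilibrium: 97.75 − 0.37Q = 42.4 + 0.62Q → Q* = 55.9091, P* = 77.0636.
At the floor P = 92.6, quantity demanded = (97.75 − 92.6)/0.37 = 13.9189.
Sellers' marginal cost at Q' = 13.9189: 42.4 + 0.62·13.9189 = 51.0297.
ΔQ = 55.9091 − 13.9189 = 41.9902; wedge = 92.6 − 51.0297 = 41.5703.
DWL = ½ × 41.9902 × 41.5703 = $872.77 thousand.

$872.77 thousand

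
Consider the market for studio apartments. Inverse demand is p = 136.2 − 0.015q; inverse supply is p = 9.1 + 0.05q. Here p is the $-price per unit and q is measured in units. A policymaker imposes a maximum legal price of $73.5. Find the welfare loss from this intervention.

Competitive equilibrium: 136.2 − 0.015q = 9.1 + 0.05q → q* = 1955.3846, p* = 106.8692.
At the ceiling p = 73.5, quantity supplied = (73.5 − 9.1)/0.05 = 1288.
Willingness to pay at q' = 1288: 136.2 − 0.015·1288 = 116.88.
Δq = 1955.3846 − 1288 = 667.3846; wedge = 116.88 − 73.5 = 43.38.
Welfare loss = ½ × 667.3846 × 43.38 = $14475.57.

$14475.57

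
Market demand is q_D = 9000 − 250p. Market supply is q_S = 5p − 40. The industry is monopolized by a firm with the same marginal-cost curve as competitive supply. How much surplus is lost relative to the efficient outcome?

0.71

In inverse form: demand p = 36 − 0.004q, supply p = 8 + 0.2q.
Competitive equilibrium: 36 − 0.004q = 8 + 0.2q → q* = 137.2549, p* = 35.451.
Marginal revenue: MR = 36 − 0.008q. Set MR = MC: 36 − 0.008q = 8 + 0.2q → q_m = 134.6154.
Price p_m = 36 − 0.004·134.6154 = 35.4615; MC(q_m) = 8 + 0.2·134.6154 = 34.9231.
Competitive q* = 137.2549, so Δq = 2.6395; wedge = 35.4615 − 34.9231 = 0.5384.
DWL = ½ × 2.6395 × 0.5384 = 0.71.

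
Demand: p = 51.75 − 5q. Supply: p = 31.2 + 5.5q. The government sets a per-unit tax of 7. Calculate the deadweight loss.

Competitive equilibrium: 51.75 − 5q = 31.2 + 5.5q → q* = 1.9571, p* = 41.9643.
With the tax, the buyer price exceeds the seller price by 7: (51.75 − 5q) − (31.2 + 5.5q) = 7 → q' = 1.2905.
Δq = 1.9571 − 1.2905 = 0.6666; the wedge equals the tax, 7.
The triangle = ½ × 0.6666 × 7 = 2.33.

2.33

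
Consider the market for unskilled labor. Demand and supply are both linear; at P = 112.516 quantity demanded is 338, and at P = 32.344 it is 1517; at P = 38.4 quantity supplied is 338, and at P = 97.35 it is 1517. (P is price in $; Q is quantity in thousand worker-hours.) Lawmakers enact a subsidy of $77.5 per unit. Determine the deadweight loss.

$25450.21 thousand

Demand slope = (32.344 − 112.516)/(1517 − 338) = −0.068, so P = 135.5 − 0.068Q.
Supply slope = (97.35 − 38.4)/(1517 − 338) = 0.05, so P = 21.5 + 0.05Q.
Competitive equilibrium: 135.5 − 0.068Q = 21.5 + 0.05Q → Q* = 966.1017, P* = 69.8051.
The subsidy lowers effective supply by 77.5: P = 0.05Q − 56.
New quantity: 135.5 − 0.068Q = 0.05Q − 56 → Q' = 1622.8814.
Overproduction ΔQ = 1622.8814 − 966.1017 = 656.7797; wedge = subsidy = 77.5.
Welfare loss = ½ × 656.7797 × 77.5 = $25450.21 thousand.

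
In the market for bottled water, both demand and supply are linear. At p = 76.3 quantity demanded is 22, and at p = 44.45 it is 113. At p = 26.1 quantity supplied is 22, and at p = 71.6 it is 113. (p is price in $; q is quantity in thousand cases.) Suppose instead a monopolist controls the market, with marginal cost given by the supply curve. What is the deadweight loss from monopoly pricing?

$237.55 thousand

Demand slope = (44.45 − 76.3)/(113 − 22) = −0.35, so p = 84 − 0.35q.
Supply slope = (71.6 − 26.1)/(113 − 22) = 0.5, so p = 15.1 + 0.5q.
Competitive equilibrium: 84 − 0.35q = 15.1 + 0.5q → q* = 81.0588, p* = 55.6294.
Marginal revenue: MR = 84 − 0.7q. Set MR = MC: 84 − 0.7q = 15.1 + 0.5q → q_m = 57.4167.
Price p_m = 84 − 0.35·57.4167 = 63.9042; MC(q_m) = 15.1 + 0.5·57.4167 = 43.8084.
Competitive q* = 81.0588, so Δq = 23.6421; wedge = 63.9042 − 43.8084 = 20.0958.
Deadweight loss = ½ × 23.6421 × 20.0958 = $237.55 thousand.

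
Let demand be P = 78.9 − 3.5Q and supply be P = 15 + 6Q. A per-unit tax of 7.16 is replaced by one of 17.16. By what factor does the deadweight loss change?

Competitive equilibrium: 78.9 − 3.5Q = 15 + 6Q → Q* = 6.7263, P* = 55.3579.
For a per-unit tax t: ΔQ = t/9.5, so DWL = ½·t·(t/9.5) = t²/19.
At t = 7.16: DWL = 2.698. At t = 17.16: DWL = 15.498.
Ratio = (17.16/7.16)² = 5.744.

5.744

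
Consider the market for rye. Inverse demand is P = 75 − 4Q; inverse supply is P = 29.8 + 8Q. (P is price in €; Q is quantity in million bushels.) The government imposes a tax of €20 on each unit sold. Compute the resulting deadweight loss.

Competitive equilibrium: 75 − 4Q = 29.8 + 8Q → Q* = 3.7667, P* = 59.9333.
With the tax, the buyer price exceeds the seller price by 20: (75 − 4Q) − (29.8 + 8Q) = 20 → Q' = 2.1.
ΔQ = 3.7667 − 2.1 = 1.6667; the wedge equals the tax, 20.
Welfare loss = ½ × 1.6667 × 20 = €16.67 million.

€16.67 million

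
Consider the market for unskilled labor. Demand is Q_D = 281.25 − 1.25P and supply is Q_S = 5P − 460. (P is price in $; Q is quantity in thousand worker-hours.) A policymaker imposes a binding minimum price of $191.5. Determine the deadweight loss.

In inverse form: demand P = 225 − 0.8Q, supply P = 92 + 0.2Q.
Competitive equilibrium: 225 − 0.8Q = 92 + 0.2Q → Q* = 133, P* = 118.6.
At the floor P = 191.5, quantity demanded = (225 − 191.5)/0.8 = 41.875.
Sellers' marginal cost at Q' = 41.875: 92 + 0.2·41.875 = 100.375.
ΔQ = 133 − 41.875 = 91.125; wedge = 191.5 − 100.375 = 91.125.
Welfare loss = ½ × 91.125 × 91.125 = $4151.88 thousand.

$4151.88 thousand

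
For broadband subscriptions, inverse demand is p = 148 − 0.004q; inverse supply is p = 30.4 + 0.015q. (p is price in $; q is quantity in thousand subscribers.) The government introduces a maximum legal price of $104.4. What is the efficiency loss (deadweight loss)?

Competitive equilibrium: 148 − 0.004q = 30.4 + 0.015q → q* = 6189.47368, p* = 123.24211.
At the ceiling p = 104.4, quantity supplied = (104.4 − 30.4)/0.015 = 4933.33333.
Willingness to pay at q' = 4933.33333: 148 − 0.004·4933.33333 = 128.26667.
Δq = 6189.47368 − 4933.33333 = 1256.14035; wedge = 128.26667 − 104.4 = 23.86667.
Deadweight loss = ½ × 1256.14035 × 23.86667 = $14989.94 thousand.

$14989.94 thousand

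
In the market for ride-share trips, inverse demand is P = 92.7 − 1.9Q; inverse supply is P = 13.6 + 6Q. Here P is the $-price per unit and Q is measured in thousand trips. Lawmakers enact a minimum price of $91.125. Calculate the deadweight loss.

$333.15 thousand

Competitive equilibrium: 92.7 − 1.9Q = 13.6 + 6Q → Q* = 10.0127, P* = 73.6759.
At the floor P = 91.125, quantity demanded = (92.7 − 91.125)/1.9 = 0.8289.
Sellers' marginal cost at Q' = 0.8289: 13.6 + 6·0.8289 = 18.5734.
ΔQ = 10.0127 − 0.8289 = 9.1838; wedge = 91.125 − 18.5734 = 72.5516.
DWL = ½ × 9.1838 × 72.5516 = $333.15 thousand.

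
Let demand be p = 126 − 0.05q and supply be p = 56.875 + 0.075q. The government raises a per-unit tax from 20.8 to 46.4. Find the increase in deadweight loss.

Competitive equilibrium: 126 − 0.05q = 56.875 + 0.075q → q* = 553, p* = 98.35.
For a per-unit tax t: Δq = t/0.125, so DWL = ½·t·(t/0.125) = t²/0.25.
At t = 20.8: DWL = 1730.56. At t = 46.4: DWL = 8611.84.
Increase = 8611.84 − 1730.56 = 6881.28.

6881.28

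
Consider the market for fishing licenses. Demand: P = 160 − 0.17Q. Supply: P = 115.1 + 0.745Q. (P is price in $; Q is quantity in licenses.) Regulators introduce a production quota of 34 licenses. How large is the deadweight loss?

Competitive equilibrium: 160 − 0.17Q = 115.1 + 0.745Q → Q* = 49.071, P* = 151.6579.
At Q = 34: demand price = 160 − 0.17·34 = 154.22; supply price = 115.1 + 0.745·34 = 140.43.
ΔQ = 49.071 − 34 = 15.071; wedge = 154.22 − 140.43 = 13.79.
Welfare loss = ½ × 15.071 × 13.79 = $103.91.

$103.91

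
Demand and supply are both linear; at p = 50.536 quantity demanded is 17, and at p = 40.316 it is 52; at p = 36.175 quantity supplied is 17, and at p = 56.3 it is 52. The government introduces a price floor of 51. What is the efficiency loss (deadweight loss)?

Demand slope = (40.316 − 50.536)/(52 − 17) = −0.292, so p = 55.5 − 0.292q.
Supply slope = (56.3 − 36.175)/(52 − 17) = 0.575, so p = 26.4 + 0.575q.
Competitive equilibrium: 55.5 − 0.292q = 26.4 + 0.575q → q* = 33.564, p* = 45.6993.
At the floor p = 51, quantity demanded = (55.5 − 51)/0.292 = 15.411.
Sellers' marginal cost at q' = 15.411: 26.4 + 0.575·15.411 = 35.2613.
Δq = 33.564 − 15.411 = 18.153; wedge = 51 − 35.2613 = 15.7387.
Welfare loss = ½ × 18.153 × 15.7387 = 142.85.

142.85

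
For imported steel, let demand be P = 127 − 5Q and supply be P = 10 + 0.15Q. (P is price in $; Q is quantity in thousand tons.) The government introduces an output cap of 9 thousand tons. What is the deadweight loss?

Competitive equilibrium: 127 − 5Q = 10 + 0.15Q → Q* = 22.7184, P* = 13.4078.
At Q = 9: demand price = 127 − 5·9 = 82; supply price = 10 + 0.15·9 = 11.35.
ΔQ = 22.7184 − 9 = 13.7184; wedge = 82 − 11.35 = 70.65.
The triangle = ½ × 13.7184 × 70.65 = $484.60 thousand.

$484.60 thousand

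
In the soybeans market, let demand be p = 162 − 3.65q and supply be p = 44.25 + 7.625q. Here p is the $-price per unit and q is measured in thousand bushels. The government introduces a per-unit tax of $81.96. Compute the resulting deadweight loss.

$297.89 thousand

Competitive equilibrium: 162 − 3.65q = 44.25 + 7.625q → q* = 10.4435, p* = 123.8814.
With the tax, the buyer price exceeds the seller price by 81.96: (162 − 3.65q) − (44.25 + 7.625q) = 81.96 → q' = 3.1743.
Δq = 10.4435 − 3.1743 = 7.2692; the wedge equals the tax, 81.96.
Deadweight loss = ½ × 7.2692 × 81.96 = $297.89 thousand.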